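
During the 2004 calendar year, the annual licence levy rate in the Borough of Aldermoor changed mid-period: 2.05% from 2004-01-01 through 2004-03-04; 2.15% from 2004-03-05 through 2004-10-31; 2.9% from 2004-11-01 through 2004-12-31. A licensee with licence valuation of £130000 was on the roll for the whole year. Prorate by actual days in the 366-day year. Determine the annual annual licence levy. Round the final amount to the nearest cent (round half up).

2004-01-01 to 2004-03-04: 64 days at 2.05% → £130000 × 2.05% × 64/366 = £466.0109
2004-03-05 to 2004-10-31: 241 days at 2.15% → £130000 × 2.15% × 241/366 = £1840.4235
2004-11-01 to 2004-12-31: 61 days at 2.9% → £130000 × 2.9% × 61/366 = £628.3333
Total = £2934.7678

£2934.77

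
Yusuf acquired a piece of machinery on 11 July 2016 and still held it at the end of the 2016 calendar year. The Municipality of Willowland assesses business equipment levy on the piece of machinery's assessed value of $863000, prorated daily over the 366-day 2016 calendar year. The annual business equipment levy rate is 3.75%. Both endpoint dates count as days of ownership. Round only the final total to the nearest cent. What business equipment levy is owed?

$15385.45

Days held (11 July – 31 December 2016): 174 out of 366
Tax = $863000 × 3.75% × 174/366 = $15385.4508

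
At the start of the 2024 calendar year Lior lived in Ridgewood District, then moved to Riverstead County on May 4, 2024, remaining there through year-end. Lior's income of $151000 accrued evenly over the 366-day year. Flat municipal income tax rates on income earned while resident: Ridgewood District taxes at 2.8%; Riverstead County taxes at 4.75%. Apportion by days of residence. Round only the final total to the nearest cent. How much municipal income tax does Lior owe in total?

$6174.91

Ridgewood District, January 1 – May 3, 2024: 124 days → $151000 × 2.8% × 124/366 = $1432.4372
Riverstead County, May 4 – December 31, 2024: 242 days → $151000 × 4.75% × 242/366 = $4742.4727
Total = $6174.9098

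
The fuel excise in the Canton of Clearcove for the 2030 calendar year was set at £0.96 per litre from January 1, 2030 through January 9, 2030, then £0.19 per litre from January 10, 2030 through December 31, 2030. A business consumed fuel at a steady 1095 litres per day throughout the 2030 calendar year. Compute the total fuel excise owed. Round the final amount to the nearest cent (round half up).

£83526.60

January 1 – January 9, 2030: 9 days × 1095 litres/day = 9,855 litres at £0.96/litre → £9460.80
January 10 – December 31, 2030: 356 days × 1095 litres/day = 389,820 litres at £0.19/litre → £74065.80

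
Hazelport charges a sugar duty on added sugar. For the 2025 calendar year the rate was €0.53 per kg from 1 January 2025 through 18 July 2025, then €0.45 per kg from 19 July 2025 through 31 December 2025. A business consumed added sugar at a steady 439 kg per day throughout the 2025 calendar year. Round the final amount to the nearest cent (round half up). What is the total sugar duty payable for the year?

€79,094.63

1 January – 18 July 2025: 199 days × 439 kg/day = 87,361 kg at €0.53/kg → €46,301.33
19 July – 31 December 2025: 166 days × 439 kg/day = 72,874 kg at €0.45/kg → €32,793.30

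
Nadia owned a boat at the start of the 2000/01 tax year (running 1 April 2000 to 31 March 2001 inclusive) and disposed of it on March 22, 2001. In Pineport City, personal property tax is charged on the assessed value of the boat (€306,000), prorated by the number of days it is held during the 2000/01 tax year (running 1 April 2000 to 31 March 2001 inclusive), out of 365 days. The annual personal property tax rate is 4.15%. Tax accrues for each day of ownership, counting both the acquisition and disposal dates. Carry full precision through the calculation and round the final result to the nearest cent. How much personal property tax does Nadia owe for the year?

€12,385.87

Days held (April 1, 2000 – March 22, 2001): 356 out of 365
Tax = €306,000 × 4.15% × 356/365 = €12,385.8740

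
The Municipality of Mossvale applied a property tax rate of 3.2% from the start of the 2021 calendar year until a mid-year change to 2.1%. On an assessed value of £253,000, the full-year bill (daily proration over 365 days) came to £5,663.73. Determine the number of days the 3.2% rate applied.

46 days

Let d = days at the first rate; then 365 − d days at the second rate.
£253,000 × [3.2%·d + 2.1%·(365−d)] / 365 = £5,663.73
Solving gives d = 46, so the new rate took effect on 16 Feb 2021.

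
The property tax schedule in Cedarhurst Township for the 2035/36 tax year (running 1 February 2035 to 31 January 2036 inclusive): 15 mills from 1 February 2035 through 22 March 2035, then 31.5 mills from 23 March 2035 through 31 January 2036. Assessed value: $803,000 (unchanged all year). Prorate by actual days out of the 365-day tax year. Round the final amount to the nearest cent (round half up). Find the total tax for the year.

$23,479.50

1 February – 22 March 2035: 50 days at 15 mills → $803,000 × 1.5% × 50/365 = $1,650.0000
23 March 2035 – 31 January 2036: 315 days at 31.5 mills → $803,000 × 3.15% × 315/365 = $21,829.5000
Total = $23,479.5000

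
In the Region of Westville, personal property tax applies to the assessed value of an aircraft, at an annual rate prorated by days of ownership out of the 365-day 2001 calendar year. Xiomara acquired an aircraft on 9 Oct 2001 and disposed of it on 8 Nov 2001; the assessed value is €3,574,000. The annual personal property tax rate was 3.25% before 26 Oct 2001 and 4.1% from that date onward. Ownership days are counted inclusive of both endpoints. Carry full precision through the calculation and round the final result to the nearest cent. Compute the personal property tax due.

€11,030.44

9 Oct – 25 Oct 2001: 17 days at 3.25% → €3,574,000 × 3.25% × 17/365 = €5,409.9589
26 Oct – 8 Nov 2001: 14 days at 4.1% → €3,574,000 × 4.1% × 14/365 = €5,620.4822
Total = €11,030.4411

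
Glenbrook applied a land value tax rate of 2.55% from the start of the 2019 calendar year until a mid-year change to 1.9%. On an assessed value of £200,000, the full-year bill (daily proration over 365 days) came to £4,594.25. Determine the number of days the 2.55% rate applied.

Let d = days at the first rate; then 365 − d days at the second rate.
£200,000 × [2.55%·d + 1.9%·(365−d)] / 365 = £4,594.25
Solving gives d = 223, so the new rate took effect on 12 August 2019.

223 days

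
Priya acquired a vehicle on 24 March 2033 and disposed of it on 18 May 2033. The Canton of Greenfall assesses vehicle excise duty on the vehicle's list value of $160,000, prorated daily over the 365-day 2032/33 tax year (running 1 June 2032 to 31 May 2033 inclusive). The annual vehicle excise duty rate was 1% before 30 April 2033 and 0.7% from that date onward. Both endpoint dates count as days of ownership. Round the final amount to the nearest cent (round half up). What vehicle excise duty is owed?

$220.49

24 March – 29 April 2033: 37 days at 1% → $160,000 × 1% × 37/365 = $162.1918
30 April – 18 May 2033: 19 days at 0.7% → $160,000 × 0.7% × 19/365 = $58.3014
Total = $220.4932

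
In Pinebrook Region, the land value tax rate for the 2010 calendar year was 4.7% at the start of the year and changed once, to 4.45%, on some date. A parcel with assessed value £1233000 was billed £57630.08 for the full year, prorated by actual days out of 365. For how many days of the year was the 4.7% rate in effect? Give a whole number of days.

Let d = days at the first rate; then 365 − d days at the second rate.
£1233000 × [4.7%·d + 4.45%·(365−d)] / 365 = £57630.08
Solving gives d = 327, so the new rate took effect on 24 Nov 2010.

327 days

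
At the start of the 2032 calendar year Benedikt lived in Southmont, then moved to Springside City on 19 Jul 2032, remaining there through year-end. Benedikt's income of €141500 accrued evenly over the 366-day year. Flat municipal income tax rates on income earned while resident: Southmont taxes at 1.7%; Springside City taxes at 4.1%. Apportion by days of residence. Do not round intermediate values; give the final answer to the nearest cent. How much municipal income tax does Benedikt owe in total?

€3945.76

Southmont, 1 Jan – 18 Jul 2032: 200 days → €141500 × 1.7% × 200/366 = €1314.4809
Springside City, 19 Jul – 31 Dec 2032: 166 days → €141500 × 4.1% × 166/366 = €2631.2814
Total = €3945.7623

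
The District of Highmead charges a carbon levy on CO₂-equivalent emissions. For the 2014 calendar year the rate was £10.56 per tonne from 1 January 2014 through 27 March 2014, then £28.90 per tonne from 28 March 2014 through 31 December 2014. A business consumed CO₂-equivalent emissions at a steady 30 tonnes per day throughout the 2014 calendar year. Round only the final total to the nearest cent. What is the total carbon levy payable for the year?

£269,137.80

1 January – 27 March 2014: 86 days × 30 tonnes/day = 2,580 tonnes at £10.56/tonne → £27,244.80
28 March – 31 December 2014: 279 days × 30 tonnes/day = 8,370 tonnes at £28.90/tonne → £241,893.00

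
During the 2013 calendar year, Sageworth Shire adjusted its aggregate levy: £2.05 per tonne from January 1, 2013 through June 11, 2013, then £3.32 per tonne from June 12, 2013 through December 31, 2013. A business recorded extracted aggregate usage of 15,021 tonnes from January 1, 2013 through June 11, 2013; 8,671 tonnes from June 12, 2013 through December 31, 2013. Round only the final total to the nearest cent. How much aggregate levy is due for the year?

£59,580.77

January 1 – June 11, 2013: 15,021 tonnes at £2.05/tonne → £30,793.05
June 12 – December 31, 2013: 8,671 tonnes at £3.32/tonne → £28,787.72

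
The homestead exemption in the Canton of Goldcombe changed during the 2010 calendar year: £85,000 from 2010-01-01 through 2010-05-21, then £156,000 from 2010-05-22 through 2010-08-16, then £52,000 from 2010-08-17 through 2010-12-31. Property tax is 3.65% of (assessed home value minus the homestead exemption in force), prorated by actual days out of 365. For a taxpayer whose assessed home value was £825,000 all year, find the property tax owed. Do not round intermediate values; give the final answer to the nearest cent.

2010-01-01 to 2010-05-21: 141 days, exemption £85,000 → (£825,000 − £85,000) × 3.65% × 141/365 = £10,434.0000
2010-05-22 to 2010-08-16: 87 days, exemption £156,000 → (£825,000 − £156,000) × 3.65% × 87/365 = £5,820.3000
2010-08-17 to 2010-12-31: 137 days, exemption £52,000 → (£825,000 − £52,000) × 3.65% × 137/365 = £10,590.1000
Total = £26,844.4000

£26,844.40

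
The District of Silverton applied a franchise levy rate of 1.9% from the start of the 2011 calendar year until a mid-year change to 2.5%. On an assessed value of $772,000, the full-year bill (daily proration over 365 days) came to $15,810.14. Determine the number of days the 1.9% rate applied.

Let d = days at the first rate; then 365 − d days at the second rate.
$772,000 × [1.9%·d + 2.5%·(365−d)] / 365 = $15,810.14
Solving gives d = 275, so the new rate took effect on October 3, 2011.

275 days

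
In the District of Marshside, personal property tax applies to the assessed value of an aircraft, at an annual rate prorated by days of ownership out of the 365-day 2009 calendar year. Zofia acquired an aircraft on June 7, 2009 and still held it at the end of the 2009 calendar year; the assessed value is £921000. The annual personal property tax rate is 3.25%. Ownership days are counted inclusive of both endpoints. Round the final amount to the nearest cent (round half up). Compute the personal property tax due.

Days held (June 7 – December 31, 2009): 208 out of 365
Tax = £921000 × 3.25% × 208/365 = £17057.4247

£17057.42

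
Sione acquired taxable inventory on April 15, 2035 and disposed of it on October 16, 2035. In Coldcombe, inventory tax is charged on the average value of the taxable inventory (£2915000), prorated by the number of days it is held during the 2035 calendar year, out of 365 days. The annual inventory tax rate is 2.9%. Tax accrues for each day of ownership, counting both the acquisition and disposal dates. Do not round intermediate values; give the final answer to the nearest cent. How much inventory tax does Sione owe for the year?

£42846.51

Days held (April 15 – October 16, 2035): 185 out of 365
Tax = £2915000 × 2.9% × 185/365 = £42846.5068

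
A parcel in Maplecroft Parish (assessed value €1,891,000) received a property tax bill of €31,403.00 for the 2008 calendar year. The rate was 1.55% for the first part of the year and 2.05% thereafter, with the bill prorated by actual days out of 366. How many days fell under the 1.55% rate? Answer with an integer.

285 days

Let d = days at the first rate; then 366 − d days at the second rate.
€1,891,000 × [1.55%·d + 2.05%·(366−d)] / 366 = €31,403.00
Solving gives d = 285, so the new rate took effect on October 12, 2008.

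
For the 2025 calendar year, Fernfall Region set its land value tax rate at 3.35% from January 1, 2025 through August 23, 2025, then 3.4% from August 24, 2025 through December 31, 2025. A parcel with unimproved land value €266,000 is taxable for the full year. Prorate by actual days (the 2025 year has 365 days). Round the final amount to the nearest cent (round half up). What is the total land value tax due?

€8,958.37

January 1 – August 23, 2025: 235 days at 3.35% → €266,000 × 3.35% × 235/365 = €5,737.2192
August 24 – December 31, 2025: 130 days at 3.4% → €266,000 × 3.4% × 130/365 = €3,221.1507
Total = €8,958.3699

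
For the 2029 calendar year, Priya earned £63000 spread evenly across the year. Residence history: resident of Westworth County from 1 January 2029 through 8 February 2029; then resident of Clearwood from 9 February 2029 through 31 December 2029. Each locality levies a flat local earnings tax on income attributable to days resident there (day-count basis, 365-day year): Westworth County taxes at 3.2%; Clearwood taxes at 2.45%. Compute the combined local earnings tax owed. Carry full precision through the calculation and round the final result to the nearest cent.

Westworth County, 1 January – 8 February 2029: 39 days → £63000 × 3.2% × 39/365 = £215.4082
Clearwood, 9 February – 31 December 2029: 326 days → £63000 × 2.45% × 326/365 = £1378.5781
Total = £1593.9863

£1593.99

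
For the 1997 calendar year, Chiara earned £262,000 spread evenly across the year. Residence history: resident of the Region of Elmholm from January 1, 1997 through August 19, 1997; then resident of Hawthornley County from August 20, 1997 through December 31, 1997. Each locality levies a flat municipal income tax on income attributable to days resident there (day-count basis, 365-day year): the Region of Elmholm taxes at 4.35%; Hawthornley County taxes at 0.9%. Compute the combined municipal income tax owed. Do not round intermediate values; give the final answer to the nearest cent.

The Region of Elmholm, January 1 – August 19, 1997: 231 days → £262,000 × 4.35% × 231/365 = £7,212.8959
Hawthornley County, August 20 – December 31, 1997: 134 days → £262,000 × 0.9% × 134/365 = £865.6767
Total = £8,078.5726

£8,078.57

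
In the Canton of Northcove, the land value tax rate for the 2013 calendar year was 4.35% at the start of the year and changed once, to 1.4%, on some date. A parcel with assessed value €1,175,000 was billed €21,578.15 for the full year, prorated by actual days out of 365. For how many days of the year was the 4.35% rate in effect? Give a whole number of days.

54 days

Let d = days at the first rate; then 365 − d days at the second rate.
€1,175,000 × [4.35%·d + 1.4%·(365−d)] / 365 = €21,578.15
Solving gives d = 54, so the new rate took effect on February 24, 2013.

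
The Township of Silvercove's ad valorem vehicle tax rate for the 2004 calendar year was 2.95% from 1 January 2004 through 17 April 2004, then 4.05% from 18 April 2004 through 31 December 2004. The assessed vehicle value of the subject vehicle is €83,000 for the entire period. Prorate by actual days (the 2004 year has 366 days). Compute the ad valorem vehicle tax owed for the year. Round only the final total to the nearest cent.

1 January – 17 April 2004: 108 days at 2.95% → €83,000 × 2.95% × 108/366 = €722.5082
18 April – 31 December 2004: 258 days at 4.05% → €83,000 × 4.05% × 258/366 = €2,369.5820
Total = €3,092.0902

€3,092.09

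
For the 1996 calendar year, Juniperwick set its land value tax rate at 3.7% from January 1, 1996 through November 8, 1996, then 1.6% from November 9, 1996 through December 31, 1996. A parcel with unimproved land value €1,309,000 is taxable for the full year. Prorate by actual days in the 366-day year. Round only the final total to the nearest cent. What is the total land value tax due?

€44,452.35

January 1 – November 8, 1996: 313 days at 3.7% → €1,309,000 × 3.7% × 313/366 = €41,419.4781
November 9 – December 31, 1996: 53 days at 1.6% → €1,309,000 × 1.6% × 53/366 = €3,032.8743
Total = €44,452.3525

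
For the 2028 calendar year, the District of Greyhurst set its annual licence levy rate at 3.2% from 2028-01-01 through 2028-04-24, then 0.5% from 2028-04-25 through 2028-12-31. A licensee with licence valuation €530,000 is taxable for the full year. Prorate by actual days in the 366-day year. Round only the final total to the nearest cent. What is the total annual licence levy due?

€7,146.31

2028-01-01 to 2028-04-24: 115 days at 3.2% → €530,000 × 3.2% × 115/366 = €5,328.9617
2028-04-25 to 2028-12-31: 251 days at 0.5% → €530,000 × 0.5% × 251/366 = €1,817.3497
Total = €7,146.3115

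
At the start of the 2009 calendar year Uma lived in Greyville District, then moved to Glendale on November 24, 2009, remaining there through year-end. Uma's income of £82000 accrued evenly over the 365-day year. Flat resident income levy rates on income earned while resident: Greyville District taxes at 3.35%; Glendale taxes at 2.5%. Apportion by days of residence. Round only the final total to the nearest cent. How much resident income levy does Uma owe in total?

£2674.44

Greyville District, January 1 – November 23, 2009: 327 days → £82000 × 3.35% × 327/365 = £2461.0110
Glendale, November 24 – December 31, 2009: 38 days → £82000 × 2.5% × 38/365 = £213.4247
Total = £2674.4356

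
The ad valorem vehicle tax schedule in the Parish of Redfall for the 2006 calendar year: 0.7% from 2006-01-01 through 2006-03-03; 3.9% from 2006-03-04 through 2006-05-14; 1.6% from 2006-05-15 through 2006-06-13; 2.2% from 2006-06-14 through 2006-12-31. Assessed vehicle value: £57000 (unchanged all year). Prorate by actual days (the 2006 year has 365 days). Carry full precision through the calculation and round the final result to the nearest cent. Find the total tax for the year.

£1271.80

2006-01-01 to 2006-03-03: 62 days at 0.7% → £57000 × 0.7% × 62/365 = £67.7753
2006-03-04 to 2006-05-14: 72 days at 3.9% → £57000 × 3.9% × 72/365 = £438.5096
2006-05-15 to 2006-06-13: 30 days at 1.6% → £57000 × 1.6% × 30/365 = £74.9589
2006-06-14 to 2006-12-31: 201 days at 2.2% → £57000 × 2.2% × 201/365 = £690.5589
Total = £1271.8027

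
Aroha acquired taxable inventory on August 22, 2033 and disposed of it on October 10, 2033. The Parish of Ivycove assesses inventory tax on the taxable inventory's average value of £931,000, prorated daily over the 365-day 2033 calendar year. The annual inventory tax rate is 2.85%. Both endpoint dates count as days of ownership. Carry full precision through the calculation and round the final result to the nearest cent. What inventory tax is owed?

£3,634.73

Days held (August 22 – October 10, 2033): 50 out of 365
Tax = £931,000 × 2.85% × 50/365 = £3,634.7260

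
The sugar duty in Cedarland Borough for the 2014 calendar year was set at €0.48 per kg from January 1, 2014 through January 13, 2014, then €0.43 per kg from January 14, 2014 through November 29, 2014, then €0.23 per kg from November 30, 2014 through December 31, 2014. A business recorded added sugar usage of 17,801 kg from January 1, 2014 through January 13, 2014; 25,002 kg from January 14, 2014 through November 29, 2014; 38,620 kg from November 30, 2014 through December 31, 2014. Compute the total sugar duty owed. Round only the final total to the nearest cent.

January 1 – January 13, 2014: 17,801 kg at €0.48/kg → €8,544.48
January 14 – November 29, 2014: 25,002 kg at €0.43/kg → €10,750.86
November 30 – December 31, 2014: 38,620 kg at €0.23/kg → €8,882.60

€28,177.94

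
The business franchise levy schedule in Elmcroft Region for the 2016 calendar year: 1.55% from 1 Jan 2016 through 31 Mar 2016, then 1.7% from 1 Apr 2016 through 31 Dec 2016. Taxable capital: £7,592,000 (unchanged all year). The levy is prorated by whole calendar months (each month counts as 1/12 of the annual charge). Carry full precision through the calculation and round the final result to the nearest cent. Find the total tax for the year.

£126,217.00

1 Jan – 31 Mar 2016: 3 months at 1.55% → £7,592,000 × 1.55% × 3/12 = £29,419.0000
1 Apr – 31 Dec 2016: 9 months at 1.7% → £7,592,000 × 1.7% × 9/12 = £96,798.0000
Total = £126,217.0000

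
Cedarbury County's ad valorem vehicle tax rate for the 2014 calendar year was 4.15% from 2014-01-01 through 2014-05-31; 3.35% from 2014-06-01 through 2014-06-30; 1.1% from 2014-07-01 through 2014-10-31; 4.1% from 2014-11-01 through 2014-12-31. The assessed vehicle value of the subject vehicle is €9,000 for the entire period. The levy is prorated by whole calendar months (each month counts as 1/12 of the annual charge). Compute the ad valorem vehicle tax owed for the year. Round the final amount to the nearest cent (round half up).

2014-01-01 to 2014-05-31: 5 months at 4.15% → €9,000 × 4.15% × 5/12 = €155.6250
2014-06-01 to 2014-06-30: 1 month at 3.35% → €9,000 × 3.35% × 1/12 = €25.1250
2014-07-01 to 2014-10-31: 4 months at 1.1% → €9,000 × 1.1% × 4/12 = €33.0000
2014-11-01 to 2014-12-31: 2 months at 4.1% → €9,000 × 4.1% × 2/12 = €61.5000
Total = €275.2500

€275.25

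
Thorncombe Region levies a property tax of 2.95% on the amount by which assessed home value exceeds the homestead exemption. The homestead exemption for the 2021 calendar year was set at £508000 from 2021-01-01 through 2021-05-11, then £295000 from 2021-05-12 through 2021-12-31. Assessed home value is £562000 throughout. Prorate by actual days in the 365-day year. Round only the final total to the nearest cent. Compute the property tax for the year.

£5621.33

2021-01-01 to 2021-05-11: 131 days, exemption £508000 → (£562000 − £508000) × 2.95% × 131/365 = £571.7342
2021-05-12 to 2021-12-31: 234 days, exemption £295000 → (£562000 − £295000) × 2.95% × 234/365 = £5049.5918
Total = £5621.3260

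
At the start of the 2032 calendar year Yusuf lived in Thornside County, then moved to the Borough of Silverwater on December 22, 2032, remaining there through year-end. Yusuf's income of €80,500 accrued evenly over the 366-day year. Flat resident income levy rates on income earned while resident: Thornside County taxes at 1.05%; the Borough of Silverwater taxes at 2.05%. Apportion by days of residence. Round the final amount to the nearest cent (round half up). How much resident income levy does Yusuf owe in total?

€867.24

Thornside County, January 1 – December 21, 2032: 356 days → €80,500 × 1.05% × 356/366 = €822.1557
The Borough of Silverwater, December 22 – December 31, 2032: 10 days → €80,500 × 2.05% × 10/366 = €45.0888
Total = €867.2445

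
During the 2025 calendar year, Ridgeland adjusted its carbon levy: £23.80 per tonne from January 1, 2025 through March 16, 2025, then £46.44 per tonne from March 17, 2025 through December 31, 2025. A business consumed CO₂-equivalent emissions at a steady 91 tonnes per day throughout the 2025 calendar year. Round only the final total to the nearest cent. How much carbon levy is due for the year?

£1,387,986.60

January 1 – March 16, 2025: 75 days × 91 tonnes/day = 6,825 tonnes at £23.80/tonne → £162,435.00
March 17 – December 31, 2025: 290 days × 91 tonnes/day = 26,390 tonnes at £46.44/tonne → £1,225,551.60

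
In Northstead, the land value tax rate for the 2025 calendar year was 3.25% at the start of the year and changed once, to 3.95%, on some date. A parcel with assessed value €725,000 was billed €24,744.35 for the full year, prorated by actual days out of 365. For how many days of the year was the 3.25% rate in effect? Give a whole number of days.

280 days

Let d = days at the first rate; then 365 − d days at the second rate.
€725,000 × [3.25%·d + 3.95%·(365−d)] / 365 = €24,744.35
Solving gives d = 280, so the new rate took effect on October 8, 2025.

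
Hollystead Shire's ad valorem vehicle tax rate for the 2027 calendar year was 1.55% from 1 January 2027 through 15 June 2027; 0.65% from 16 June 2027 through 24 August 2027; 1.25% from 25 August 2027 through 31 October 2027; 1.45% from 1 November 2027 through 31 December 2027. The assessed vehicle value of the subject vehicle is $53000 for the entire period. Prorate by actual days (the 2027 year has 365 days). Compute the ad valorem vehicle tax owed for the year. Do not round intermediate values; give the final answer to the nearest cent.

1 January – 15 June 2027: 166 days at 1.55% → $53000 × 1.55% × 166/365 = $373.6137
16 June – 24 August 2027: 70 days at 0.65% → $53000 × 0.65% × 70/365 = $66.0685
25 August – 31 October 2027: 68 days at 1.25% → $53000 × 1.25% × 68/365 = $123.4247
1 November – 31 December 2027: 61 days at 1.45% → $53000 × 1.45% × 61/365 = $128.4342
Total = $691.5411

$691.54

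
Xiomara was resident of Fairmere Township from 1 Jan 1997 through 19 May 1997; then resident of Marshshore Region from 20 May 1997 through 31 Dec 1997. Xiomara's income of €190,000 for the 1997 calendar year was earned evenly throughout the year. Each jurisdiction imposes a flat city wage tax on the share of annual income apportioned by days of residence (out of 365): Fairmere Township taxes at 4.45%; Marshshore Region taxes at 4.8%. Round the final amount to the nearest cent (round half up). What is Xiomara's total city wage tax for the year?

€8,866.75

Fairmere Township, 1 Jan – 19 May 1997: 139 days → €190,000 × 4.45% × 139/365 = €3,219.8493
Marshshore Region, 20 May – 31 Dec 1997: 226 days → €190,000 × 4.8% × 226/365 = €5,646.9041
Total = €8,866.7534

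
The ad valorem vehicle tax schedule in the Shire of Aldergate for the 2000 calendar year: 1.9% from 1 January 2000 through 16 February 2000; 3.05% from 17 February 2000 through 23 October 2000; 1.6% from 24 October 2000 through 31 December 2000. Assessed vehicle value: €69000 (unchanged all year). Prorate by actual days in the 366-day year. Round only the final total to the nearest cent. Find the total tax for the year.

1 January – 16 February 2000: 47 days at 1.9% → €69000 × 1.9% × 47/366 = €168.3525
17 February – 23 October 2000: 250 days at 3.05% → €69000 × 3.05% × 250/366 = €1437.5000
24 October – 31 December 2000: 69 days at 1.6% → €69000 × 1.6% × 69/366 = €208.1311
Total = €1813.9836

€1813.98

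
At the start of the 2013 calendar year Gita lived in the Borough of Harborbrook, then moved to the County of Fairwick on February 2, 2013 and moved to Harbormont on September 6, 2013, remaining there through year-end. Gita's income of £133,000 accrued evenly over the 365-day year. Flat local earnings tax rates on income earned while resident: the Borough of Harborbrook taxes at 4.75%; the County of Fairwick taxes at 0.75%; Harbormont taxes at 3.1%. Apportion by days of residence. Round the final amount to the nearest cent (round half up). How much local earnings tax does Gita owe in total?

£2,465.78

The Borough of Harborbrook, January 1 – February 1, 2013: 32 days → £133,000 × 4.75% × 32/365 = £553.8630
The County of Fairwick, February 2 – September 5, 2013: 216 days → £133,000 × 0.75% × 216/365 = £590.3014
Harbormont, September 6 – December 31, 2013: 117 days → £133,000 × 3.1% × 117/365 = £1,321.6192
Total = £2,465.7836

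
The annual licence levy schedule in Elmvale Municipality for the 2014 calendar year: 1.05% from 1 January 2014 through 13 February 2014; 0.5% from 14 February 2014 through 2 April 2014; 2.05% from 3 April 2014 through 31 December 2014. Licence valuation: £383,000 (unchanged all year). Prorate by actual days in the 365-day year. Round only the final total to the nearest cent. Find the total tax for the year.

£6,609.11

1 January – 13 February 2014: 44 days at 1.05% → £383,000 × 1.05% × 44/365 = £484.7836
14 February – 2 April 2014: 48 days at 0.5% → £383,000 × 0.5% × 48/365 = £251.8356
3 April – 31 December 2014: 273 days at 2.05% → £383,000 × 2.05% × 273/365 = £5,872.4918
Total = £6,609.1110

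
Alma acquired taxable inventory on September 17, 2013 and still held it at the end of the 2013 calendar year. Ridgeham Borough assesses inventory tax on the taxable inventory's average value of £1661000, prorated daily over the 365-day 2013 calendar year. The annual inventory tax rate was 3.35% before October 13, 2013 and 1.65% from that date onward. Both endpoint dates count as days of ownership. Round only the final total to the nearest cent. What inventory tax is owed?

September 17 – October 12, 2013: 26 days at 3.35% → £1661000 × 3.35% × 26/365 = £3963.6466
October 13 – December 31, 2013: 80 days at 1.65% → £1661000 × 1.65% × 80/365 = £6006.9041
Total = £9970.5507

£9970.55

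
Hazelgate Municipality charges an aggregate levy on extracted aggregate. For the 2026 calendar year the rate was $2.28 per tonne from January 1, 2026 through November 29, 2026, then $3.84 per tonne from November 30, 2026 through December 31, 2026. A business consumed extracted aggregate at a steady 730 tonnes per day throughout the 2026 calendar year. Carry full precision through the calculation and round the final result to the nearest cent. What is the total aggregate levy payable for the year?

$643947.60

January 1 – November 29, 2026: 333 days × 730 tonnes/day = 243,090 tonnes at $2.28/tonne → $554245.20
November 30 – December 31, 2026: 32 days × 730 tonnes/day = 23,360 tonnes at $3.84/tonne → $89702.40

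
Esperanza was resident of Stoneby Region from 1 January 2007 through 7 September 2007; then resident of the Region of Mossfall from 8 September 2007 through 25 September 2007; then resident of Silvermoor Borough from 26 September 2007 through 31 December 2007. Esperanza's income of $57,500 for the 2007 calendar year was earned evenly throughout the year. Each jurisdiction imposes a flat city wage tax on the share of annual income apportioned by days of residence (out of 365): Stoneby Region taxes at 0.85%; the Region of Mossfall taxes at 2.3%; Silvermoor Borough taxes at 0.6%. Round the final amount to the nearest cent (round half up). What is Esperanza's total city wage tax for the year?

Stoneby Region, 1 January – 7 September 2007: 250 days → $57,500 × 0.85% × 250/365 = $334.7603
The Region of Mossfall, 8 September – 25 September 2007: 18 days → $57,500 × 2.3% × 18/365 = $65.2192
Silvermoor Borough, 26 September – 31 December 2007: 97 days → $57,500 × 0.6% × 97/365 = $91.6849
Total = $491.6644

$491.66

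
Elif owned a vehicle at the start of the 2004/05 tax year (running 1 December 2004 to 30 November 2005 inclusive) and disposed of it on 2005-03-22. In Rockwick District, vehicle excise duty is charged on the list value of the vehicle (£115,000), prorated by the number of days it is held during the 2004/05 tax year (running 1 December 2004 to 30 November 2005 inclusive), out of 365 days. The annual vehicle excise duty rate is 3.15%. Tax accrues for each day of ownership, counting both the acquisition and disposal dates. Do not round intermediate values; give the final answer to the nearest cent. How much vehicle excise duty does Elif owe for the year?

Days held (2004-12-01 to 2005-03-22): 112 out of 365
Tax = £115,000 × 3.15% × 112/365 = £1,111.5616

£1,111.56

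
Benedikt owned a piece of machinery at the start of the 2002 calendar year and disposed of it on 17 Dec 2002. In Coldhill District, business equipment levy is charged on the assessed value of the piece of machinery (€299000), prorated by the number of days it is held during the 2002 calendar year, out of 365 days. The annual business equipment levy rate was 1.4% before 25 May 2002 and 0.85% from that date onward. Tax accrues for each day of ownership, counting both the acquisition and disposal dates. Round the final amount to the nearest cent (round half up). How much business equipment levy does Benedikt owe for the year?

€3092.81

1 Jan – 24 May 2002: 144 days at 1.4% → €299000 × 1.4% × 144/365 = €1651.4630
25 May – 17 Dec 2002: 207 days at 0.85% → €299000 × 0.85% × 207/365 = €1441.3438
Total = €3092.8068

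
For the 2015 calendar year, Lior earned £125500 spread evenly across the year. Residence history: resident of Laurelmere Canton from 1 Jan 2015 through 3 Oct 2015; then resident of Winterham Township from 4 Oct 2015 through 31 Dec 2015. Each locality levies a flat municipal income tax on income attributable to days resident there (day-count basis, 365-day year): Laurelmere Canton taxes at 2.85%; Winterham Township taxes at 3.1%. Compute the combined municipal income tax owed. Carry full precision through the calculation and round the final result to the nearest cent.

£3653.25

Laurelmere Canton, 1 Jan – 3 Oct 2015: 276 days → £125500 × 2.85% × 276/365 = £2704.6110
Winterham Township, 4 Oct – 31 Dec 2015: 89 days → £125500 × 3.1% × 89/365 = £948.6425
Total = £3653.2534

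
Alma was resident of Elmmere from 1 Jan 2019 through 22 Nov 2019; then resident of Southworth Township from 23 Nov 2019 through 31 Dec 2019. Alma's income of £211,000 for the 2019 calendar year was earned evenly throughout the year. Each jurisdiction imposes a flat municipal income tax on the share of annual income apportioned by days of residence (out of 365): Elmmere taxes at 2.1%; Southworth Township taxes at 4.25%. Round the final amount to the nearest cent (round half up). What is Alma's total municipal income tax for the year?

Elmmere, 1 Jan – 22 Nov 2019: 326 days → £211,000 × 2.1% × 326/365 = £3,957.5507
Southworth Township, 23 Nov – 31 Dec 2019: 39 days → £211,000 × 4.25% × 39/365 = £958.1712
Total = £4,915.7219

£4,915.72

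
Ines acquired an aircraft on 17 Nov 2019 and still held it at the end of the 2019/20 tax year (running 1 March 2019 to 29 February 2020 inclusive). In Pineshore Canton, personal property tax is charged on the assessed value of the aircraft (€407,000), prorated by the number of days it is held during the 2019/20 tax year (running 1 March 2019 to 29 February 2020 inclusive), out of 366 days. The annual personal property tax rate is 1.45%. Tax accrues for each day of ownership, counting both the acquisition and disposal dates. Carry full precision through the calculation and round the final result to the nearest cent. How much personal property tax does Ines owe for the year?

€1,693.05

Days held (17 Nov 2019 – 29 Feb 2020): 105 out of 366
Tax = €407,000 × 1.45% × 105/366 = €1,693.0533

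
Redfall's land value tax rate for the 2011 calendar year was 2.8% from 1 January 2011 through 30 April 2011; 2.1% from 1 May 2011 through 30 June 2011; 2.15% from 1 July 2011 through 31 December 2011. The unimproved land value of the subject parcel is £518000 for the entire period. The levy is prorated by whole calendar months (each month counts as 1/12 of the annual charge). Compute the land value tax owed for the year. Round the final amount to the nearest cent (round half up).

1 January – 30 April 2011: 4 months at 2.8% → £518000 × 2.8% × 4/12 = £4834.6667
1 May – 30 June 2011: 2 months at 2.1% → £518000 × 2.1% × 2/12 = £1813.0000
1 July – 31 December 2011: 6 months at 2.15% → £518000 × 2.15% × 6/12 = £5568.5000
Total = £12216.1667

£12216.17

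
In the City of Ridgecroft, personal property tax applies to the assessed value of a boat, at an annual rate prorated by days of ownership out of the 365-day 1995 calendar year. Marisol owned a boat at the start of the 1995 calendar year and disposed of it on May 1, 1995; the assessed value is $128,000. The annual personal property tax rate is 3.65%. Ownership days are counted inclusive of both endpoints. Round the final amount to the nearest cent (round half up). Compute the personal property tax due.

$1,548.80

Days held (January 1 – May 1, 1995): 121 out of 365
Tax = $128,000 × 3.65% × 121/365 = $1,548.8000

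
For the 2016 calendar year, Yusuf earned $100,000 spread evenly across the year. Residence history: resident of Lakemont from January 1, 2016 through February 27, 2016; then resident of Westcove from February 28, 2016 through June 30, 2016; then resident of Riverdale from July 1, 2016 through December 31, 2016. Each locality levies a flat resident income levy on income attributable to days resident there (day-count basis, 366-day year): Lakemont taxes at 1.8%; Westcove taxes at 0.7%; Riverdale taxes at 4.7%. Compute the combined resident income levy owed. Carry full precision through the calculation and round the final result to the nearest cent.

Lakemont, January 1 – February 27, 2016: 58 days → $100,000 × 1.8% × 58/366 = $285.2459
Westcove, February 28 – June 30, 2016: 124 days → $100,000 × 0.7% × 124/366 = $237.1585
Riverdale, July 1 – December 31, 2016: 184 days → $100,000 × 4.7% × 184/366 = $2,362.8415
Total = $2,885.2459

$2,885.25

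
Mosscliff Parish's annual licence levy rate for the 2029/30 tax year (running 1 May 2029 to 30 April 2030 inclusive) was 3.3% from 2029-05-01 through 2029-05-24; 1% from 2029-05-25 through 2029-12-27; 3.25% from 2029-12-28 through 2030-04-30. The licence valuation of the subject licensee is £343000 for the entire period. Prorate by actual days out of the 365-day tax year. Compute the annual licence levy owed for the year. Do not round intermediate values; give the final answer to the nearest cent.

£6570.56

2029-05-01 to 2029-05-24: 24 days at 3.3% → £343000 × 3.3% × 24/365 = £744.2630
2029-05-25 to 2029-12-27: 217 days at 1% → £343000 × 1% × 217/365 = £2039.2055
2029-12-28 to 2030-04-30: 124 days at 3.25% → £343000 × 3.25% × 124/365 = £3787.0959
Total = £6570.5644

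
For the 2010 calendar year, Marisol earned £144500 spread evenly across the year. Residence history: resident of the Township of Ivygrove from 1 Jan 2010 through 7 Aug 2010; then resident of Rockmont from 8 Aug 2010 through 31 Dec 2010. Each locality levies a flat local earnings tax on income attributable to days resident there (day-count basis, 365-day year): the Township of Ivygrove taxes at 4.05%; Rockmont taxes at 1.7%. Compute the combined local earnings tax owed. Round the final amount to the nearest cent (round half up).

£4493.95

The Township of Ivygrove, 1 Jan – 7 Aug 2010: 219 days → £144500 × 4.05% × 219/365 = £3511.3500
Rockmont, 8 Aug – 31 Dec 2010: 146 days → £144500 × 1.7% × 146/365 = £982.6000
Total = £4493.9500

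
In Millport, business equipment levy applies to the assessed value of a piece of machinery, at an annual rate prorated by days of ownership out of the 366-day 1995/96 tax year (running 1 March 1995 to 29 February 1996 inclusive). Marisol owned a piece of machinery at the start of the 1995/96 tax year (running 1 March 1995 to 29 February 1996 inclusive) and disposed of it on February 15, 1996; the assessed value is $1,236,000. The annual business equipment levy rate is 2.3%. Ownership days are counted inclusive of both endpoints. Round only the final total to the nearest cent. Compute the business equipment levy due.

Days held (March 1, 1995 – February 15, 1996): 352 out of 366
Tax = $1,236,000 × 2.3% × 352/366 = $27,340.5902

$27,340.59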